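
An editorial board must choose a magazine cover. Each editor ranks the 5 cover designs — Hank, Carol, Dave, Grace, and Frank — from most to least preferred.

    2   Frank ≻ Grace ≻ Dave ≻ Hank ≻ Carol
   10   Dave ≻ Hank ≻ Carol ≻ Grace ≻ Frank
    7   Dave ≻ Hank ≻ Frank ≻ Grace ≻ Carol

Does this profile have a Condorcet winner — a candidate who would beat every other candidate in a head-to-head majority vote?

Yes

Head-to-head results (19 voters total):
Hank vs Carol: Hank wins 19–0.
Hank vs Dave: Dave wins 19–0.
Hank vs Grace: Hank wins 17–2.
Hank vs Frank: Hank wins 17–2.
Carol vs Dave: Dave wins 19–0.
Carol vs Grace: Carol wins 10–9.
Carol vs Frank: Carol wins 10–9.
Dave vs Grace: Dave wins 17–2.
Dave vs Frank: Dave wins 17–2.
Grace vs Frank: Grace wins 10–9.
Dave beats each rival — Hank (19–0), Carol (19–0), Grace (17–2), Frank (17–2) — so Dave is the Condorcet winner.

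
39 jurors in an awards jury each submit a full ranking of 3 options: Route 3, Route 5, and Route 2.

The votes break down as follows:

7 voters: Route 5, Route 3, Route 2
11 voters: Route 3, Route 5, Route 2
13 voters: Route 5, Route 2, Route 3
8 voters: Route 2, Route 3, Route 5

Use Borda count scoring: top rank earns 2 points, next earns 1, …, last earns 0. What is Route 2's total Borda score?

29

Borda scores:
  Route 3: 7·1 + 11·2 + 13·0 + 8·1 = 37
  Route 5: 7·2 + 11·1 + 13·2 + 8·0 = 51
  Route 2: 7·0 + 11·0 + 13·1 + 8·2 = 29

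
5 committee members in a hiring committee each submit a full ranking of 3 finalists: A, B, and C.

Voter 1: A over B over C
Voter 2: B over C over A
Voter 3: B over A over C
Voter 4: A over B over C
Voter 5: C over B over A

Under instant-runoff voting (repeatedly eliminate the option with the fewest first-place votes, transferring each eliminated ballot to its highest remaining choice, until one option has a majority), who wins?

Round 1: A 2, B 2, C 1. C has the fewest and is eliminated.
Round 2: B 3, A 2. B has a majority.

B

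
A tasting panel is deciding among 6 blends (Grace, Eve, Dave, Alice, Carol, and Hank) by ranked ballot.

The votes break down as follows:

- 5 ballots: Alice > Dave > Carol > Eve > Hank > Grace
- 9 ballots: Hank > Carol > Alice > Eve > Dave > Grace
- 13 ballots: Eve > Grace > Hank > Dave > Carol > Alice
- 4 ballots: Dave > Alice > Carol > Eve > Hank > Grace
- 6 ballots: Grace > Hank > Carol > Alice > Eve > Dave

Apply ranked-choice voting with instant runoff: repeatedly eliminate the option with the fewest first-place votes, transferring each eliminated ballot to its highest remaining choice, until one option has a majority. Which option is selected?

Eve

Round 1: Eve 13, Hank 9, Grace 6, Alice 5, Dave 4, Carol 0. Carol has the fewest and is eliminated.
Round 2: Eve 13, Hank 9, Grace 6, Alice 5, Dave 4. Dave has the fewest and is eliminated.
Round 3: Eve 13, Alice 9, Hank 9, Grace 6. Grace has the fewest and is eliminated.
Round 4: Hank 15, Eve 13, Alice 9. Alice has the fewest and is eliminated.
Round 5: Eve 22, Hank 15. Eve has a majority.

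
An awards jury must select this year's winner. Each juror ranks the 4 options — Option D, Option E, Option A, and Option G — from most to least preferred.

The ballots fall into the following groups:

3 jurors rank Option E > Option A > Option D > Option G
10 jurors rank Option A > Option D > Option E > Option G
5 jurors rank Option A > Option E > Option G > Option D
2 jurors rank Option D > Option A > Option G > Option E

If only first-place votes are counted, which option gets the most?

Option A

First-place vote totals:
  Option D: 2
  Option E: 3
  Option A: 15
  Option G: 0
Option A has the most first-place votes.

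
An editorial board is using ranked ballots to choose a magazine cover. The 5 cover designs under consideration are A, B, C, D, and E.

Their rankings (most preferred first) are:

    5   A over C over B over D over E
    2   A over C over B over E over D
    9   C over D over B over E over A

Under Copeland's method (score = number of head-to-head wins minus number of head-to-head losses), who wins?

Pairwise results:
  A vs B: B wins 9–7.
  A vs C: C wins 9–7.
  A vs D: D wins 9–7.
  A vs E: E wins 9–7.
  B vs C: C wins 16–0.
  B vs D: D wins 9–7.
  B vs E: B wins 16–0.
  C vs D: C wins 16–0.
  C vs E: C wins 16–0.
  D vs E: D wins 14–2.
Copeland scores (wins − losses):
  A: 0 − 4 = -4
  B: 2 − 2 = 0
  C: 4 − 0 = 4
  D: 3 − 1 = 2
  E: 1 − 3 = -2
C has the best Copeland score.

C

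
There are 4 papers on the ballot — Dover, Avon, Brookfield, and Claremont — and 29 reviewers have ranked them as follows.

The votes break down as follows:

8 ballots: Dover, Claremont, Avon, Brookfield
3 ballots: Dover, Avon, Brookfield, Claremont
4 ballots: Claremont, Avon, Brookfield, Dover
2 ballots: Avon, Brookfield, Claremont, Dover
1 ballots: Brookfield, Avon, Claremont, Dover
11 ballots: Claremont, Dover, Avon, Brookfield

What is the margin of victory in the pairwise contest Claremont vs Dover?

Ballots ranking Claremont above Dover: 4+2+1+11 = 18.
Ballots ranking Dover above Claremont: 8+3 = 11.
Claremont wins 18–11, a margin of 7.

7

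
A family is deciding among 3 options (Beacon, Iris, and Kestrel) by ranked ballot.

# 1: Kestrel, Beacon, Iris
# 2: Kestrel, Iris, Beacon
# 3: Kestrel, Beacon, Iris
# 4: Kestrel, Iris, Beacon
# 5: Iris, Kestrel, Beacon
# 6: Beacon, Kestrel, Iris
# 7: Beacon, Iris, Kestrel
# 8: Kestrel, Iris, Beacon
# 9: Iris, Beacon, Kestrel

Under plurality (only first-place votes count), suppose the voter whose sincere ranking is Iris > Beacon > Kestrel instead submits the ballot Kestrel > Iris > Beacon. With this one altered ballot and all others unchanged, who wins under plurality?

First-place totals with the altered ballot: Beacon 2, Iris 1, Kestrel 6.
The winner is unchanged: still Kestrel.

Kestrel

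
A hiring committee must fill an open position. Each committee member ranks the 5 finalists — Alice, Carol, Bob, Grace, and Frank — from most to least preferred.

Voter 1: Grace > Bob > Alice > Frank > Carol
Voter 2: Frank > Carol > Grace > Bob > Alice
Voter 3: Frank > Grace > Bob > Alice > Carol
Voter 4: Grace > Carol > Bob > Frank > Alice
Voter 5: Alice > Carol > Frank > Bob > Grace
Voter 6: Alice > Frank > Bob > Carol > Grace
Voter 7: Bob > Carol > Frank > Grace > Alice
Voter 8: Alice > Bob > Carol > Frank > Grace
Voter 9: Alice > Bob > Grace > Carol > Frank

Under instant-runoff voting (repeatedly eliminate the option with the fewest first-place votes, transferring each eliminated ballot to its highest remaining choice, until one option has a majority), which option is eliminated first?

Round 1: Alice 4, Grace 2, Frank 2, Bob 1, Carol 0. Carol has the fewest and is eliminated.
Round 2: Alice 4, Grace 2, Frank 2, Bob 1. Bob has the fewest and is eliminated.
Round 3: Alice 4, Frank 3, Grace 2. Grace has the fewest and is eliminated.
Round 4: Alice 5, Frank 4. Alice has a majority.

Carol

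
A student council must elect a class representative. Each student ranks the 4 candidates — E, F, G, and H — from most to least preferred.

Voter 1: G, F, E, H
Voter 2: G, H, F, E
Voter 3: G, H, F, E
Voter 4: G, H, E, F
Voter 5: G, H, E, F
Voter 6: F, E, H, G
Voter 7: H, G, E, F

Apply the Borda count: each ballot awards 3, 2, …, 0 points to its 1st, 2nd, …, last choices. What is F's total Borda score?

7

Borda scores:
  E: 1 + 0 + 0 + 1 + 1 + 2 + 1 = 6
  F: 2 + 1 + 1 + 0 + 0 + 3 + 0 = 7
  G: 3 + 3 + 3 + 3 + 3 + 0 + 2 = 17
  H: 0 + 2 + 2 + 2 + 2 + 1 + 3 = 12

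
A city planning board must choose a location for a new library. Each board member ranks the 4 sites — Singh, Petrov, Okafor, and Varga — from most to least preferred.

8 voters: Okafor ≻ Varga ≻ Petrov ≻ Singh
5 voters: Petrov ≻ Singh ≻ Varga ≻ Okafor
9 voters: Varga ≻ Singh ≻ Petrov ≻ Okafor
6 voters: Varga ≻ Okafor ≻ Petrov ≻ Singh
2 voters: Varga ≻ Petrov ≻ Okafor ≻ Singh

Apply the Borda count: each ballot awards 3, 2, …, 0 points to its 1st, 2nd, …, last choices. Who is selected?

Varga

Borda scores:
  Singh: 8·0 + 5·2 + 9·2 + 6·0 + 2·0 = 28
  Petrov: 8·1 + 5·3 + 9·1 + 6·1 + 2·2 = 42
  Okafor: 8·3 + 5·0 + 9·0 + 6·2 + 2·1 = 38
  Varga: 8·2 + 5·1 + 9·3 + 6·3 + 2·3 = 72
Varga has the highest total.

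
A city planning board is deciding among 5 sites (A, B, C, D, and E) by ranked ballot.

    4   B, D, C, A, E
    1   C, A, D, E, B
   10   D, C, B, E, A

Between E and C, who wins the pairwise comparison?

C

Ballots ranking E above C: 0.
Ballots ranking C above E: 4+1+10 = 15.
C wins the head-to-head, 15–0.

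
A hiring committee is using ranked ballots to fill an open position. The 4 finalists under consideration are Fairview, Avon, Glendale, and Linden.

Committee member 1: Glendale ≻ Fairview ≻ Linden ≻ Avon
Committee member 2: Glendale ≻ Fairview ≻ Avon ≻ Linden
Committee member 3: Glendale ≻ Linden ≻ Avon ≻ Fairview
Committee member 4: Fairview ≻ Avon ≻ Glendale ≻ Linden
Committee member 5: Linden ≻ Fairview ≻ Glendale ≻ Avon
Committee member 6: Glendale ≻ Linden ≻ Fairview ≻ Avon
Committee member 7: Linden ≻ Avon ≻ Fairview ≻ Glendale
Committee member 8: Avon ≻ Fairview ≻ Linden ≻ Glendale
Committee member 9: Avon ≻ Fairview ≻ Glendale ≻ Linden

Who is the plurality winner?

First-place vote totals:
  Fairview: 1
  Avon: 2
  Glendale: 4
  Linden: 2
Glendale has the most first-place votes.

Glendale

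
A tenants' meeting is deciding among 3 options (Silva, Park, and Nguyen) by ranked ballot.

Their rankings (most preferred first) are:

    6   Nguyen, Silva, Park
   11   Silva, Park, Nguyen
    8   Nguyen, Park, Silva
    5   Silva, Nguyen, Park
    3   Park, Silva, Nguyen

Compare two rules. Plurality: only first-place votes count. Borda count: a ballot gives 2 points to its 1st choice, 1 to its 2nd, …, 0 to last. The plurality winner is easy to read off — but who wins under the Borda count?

Silva

Plurality first-place counts: Silva 16, Park 3, Nguyen 14 → Silva.
Borda totals: Silva 41, Park 25, Nguyen 33 → Silva.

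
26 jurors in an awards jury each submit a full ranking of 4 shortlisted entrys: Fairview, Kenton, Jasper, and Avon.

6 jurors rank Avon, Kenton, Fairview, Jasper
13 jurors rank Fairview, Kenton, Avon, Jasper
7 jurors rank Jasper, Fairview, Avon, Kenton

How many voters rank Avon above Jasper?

Ballots ranking Avon above Jasper: 6+13 = 19.
Ballots ranking Jasper above Avon: 7.
So 19 of 26 voters prefer Avon to Jasper.

19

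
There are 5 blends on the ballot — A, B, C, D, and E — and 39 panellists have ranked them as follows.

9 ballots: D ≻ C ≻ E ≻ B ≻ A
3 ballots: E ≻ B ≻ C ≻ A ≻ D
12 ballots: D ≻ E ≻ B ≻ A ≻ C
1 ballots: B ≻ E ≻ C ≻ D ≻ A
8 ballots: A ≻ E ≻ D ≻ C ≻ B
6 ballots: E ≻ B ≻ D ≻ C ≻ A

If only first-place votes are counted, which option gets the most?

D

First-place vote totals:
  A: 8
  B: 1
  C: 0
  D: 21
  E: 9
D has the most first-place votes.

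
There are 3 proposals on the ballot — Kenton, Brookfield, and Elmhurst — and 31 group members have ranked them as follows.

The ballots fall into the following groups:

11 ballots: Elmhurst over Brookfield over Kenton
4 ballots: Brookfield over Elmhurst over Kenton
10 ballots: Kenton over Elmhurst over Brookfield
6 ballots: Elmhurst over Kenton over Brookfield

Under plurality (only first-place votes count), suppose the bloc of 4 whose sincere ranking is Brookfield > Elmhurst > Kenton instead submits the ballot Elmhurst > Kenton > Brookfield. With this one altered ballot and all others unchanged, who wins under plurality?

Elmhurst

First-place totals with the altered ballot: Kenton 10, Brookfield 0, Elmhurst 21.
The winner is unchanged: still Elmhurst.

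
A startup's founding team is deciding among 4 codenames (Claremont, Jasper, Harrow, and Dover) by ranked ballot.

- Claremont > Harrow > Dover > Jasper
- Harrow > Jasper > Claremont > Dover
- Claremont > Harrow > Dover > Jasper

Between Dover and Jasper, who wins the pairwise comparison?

Dover

Ballots ranking Dover above Jasper: 2.
Ballots ranking Jasper above Dover: 1.
Dover wins the head-to-head, 2–1.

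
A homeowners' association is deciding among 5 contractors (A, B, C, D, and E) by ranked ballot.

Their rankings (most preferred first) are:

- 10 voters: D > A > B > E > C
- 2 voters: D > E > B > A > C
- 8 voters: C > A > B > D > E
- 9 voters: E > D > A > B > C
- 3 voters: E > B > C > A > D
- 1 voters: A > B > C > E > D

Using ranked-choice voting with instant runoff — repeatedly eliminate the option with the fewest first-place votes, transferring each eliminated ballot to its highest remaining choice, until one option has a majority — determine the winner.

D

Round 1: D 12, E 12, C 8, A 1, B 0. B has the fewest and is eliminated.
Round 2: D 12, E 12, C 8, A 1. A has the fewest and is eliminated.
Round 3: D 12, E 12, C 9. C has the fewest and is eliminated.
Round 4: D 20, E 13. D has a majority.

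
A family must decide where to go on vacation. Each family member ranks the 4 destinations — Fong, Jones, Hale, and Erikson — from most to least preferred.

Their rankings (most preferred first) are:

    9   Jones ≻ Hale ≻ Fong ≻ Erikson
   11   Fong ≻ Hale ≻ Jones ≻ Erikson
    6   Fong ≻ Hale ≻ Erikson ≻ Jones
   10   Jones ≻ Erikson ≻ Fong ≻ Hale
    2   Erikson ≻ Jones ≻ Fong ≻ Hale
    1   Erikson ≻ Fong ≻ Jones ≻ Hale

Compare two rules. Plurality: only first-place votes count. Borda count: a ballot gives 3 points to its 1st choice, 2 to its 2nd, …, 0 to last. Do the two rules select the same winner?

No

Plurality first-place counts: Fong 17, Jones 19, Hale 0, Erikson 3 → Jones.
Borda totals: Fong 74, Jones 73, Hale 52, Erikson 35 → Fong.
The two rules disagree: plurality picks Jones, Borda picks Fong.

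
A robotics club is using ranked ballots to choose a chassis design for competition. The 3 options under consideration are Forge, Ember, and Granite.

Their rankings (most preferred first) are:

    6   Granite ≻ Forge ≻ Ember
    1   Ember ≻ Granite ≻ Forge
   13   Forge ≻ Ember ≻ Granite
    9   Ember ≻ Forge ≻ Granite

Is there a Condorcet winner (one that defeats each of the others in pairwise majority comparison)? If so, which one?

Head-to-head results (29 voters total):
Forge vs Ember: Forge wins 19–10.
Forge vs Granite: Forge wins 22–7.
Ember vs Granite: Ember wins 23–6.
Forge beats each rival — Ember (19–10), Granite (22–7) — so Forge is the Condorcet winner.

Forge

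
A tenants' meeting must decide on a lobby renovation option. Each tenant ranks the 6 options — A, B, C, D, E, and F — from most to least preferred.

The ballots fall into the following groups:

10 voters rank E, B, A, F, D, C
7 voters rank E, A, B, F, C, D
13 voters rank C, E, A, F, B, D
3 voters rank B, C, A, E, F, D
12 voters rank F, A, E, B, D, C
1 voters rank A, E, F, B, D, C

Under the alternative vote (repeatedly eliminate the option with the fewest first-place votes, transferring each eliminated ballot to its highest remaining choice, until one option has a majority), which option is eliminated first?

D

Round 1: E 17, C 13, F 12, B 3, A 1, D 0. D has the fewest and is eliminated.
Round 2: E 17, C 13, F 12, B 3, A 1. A has the fewest and is eliminated.
Round 3: E 18, C 13, F 12, B 3. B has the fewest and is eliminated.
Round 4: E 18, C 16, F 12. F has the fewest and is eliminated.
Round 5: E 30, C 16. E has a majority.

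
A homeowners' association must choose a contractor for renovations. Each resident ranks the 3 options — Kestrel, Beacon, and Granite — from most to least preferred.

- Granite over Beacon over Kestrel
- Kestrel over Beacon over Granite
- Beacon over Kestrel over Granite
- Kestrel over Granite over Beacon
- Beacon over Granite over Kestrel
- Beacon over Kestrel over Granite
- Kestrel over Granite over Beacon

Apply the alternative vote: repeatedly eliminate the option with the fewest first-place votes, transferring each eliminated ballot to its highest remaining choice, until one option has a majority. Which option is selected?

Round 1: Kestrel 3, Beacon 3, Granite 1. Granite has the fewest and is eliminated.
Round 2: Beacon 4, Kestrel 3. Beacon has a majority.

Beacon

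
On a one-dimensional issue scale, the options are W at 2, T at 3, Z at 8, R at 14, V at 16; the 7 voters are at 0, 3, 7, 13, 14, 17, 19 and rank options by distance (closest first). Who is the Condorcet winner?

With single-peaked preferences on a line, the Condorcet winner is the candidate closest to the median voter.
The median voter (position 13) is closest to R at 14.
Check: R vs W — voters closer to R: 4 of 7.

R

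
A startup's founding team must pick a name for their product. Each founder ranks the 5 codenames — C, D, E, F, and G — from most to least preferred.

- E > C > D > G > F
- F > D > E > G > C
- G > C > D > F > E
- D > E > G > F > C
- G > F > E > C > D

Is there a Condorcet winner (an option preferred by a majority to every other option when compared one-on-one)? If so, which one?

There is no Condorcet winner

Head-to-head results (5 voters total):
C vs D: C wins 3–2.
C vs E: E wins 4–1.
C vs F: F wins 3–2.
C vs G: G wins 4–1.
D vs E: D wins 3–2.
D vs F: D wins 3–2.
D vs G: D wins 3–2.
E vs F: F wins 3–2.
E vs G: E wins 3–2.
F vs G: G wins 4–1.
No candidate beats all others: C beats D beats E beats C, a majority cycle.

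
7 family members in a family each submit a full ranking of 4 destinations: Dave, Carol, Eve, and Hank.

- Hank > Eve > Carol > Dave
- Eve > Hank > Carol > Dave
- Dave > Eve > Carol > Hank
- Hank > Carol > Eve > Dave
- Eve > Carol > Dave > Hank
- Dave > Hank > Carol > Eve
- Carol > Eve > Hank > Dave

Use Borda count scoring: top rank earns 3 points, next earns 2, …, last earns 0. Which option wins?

Borda scores:
  Dave: 0 + 0 + 3 + 0 + 1 + 3 + 0 = 7
  Carol: 1 + 1 + 1 + 2 + 2 + 1 + 3 = 11
  Eve: 2 + 3 + 2 + 1 + 3 + 0 + 2 = 13
  Hank: 3 + 2 + 0 + 3 + 0 + 2 + 1 = 11
Eve has the highest total.

Eve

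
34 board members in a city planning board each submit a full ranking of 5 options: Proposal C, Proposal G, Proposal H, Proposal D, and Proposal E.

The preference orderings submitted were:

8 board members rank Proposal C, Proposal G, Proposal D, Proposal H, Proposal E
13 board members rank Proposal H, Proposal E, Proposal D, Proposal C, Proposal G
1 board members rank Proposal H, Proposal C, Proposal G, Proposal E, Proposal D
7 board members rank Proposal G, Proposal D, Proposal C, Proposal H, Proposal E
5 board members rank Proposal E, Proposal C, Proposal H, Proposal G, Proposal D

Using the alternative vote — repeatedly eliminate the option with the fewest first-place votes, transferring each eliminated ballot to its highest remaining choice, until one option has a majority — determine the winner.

Proposal C

Round 1: Proposal H 14, Proposal C 8, Proposal G 7, Proposal E 5, Proposal D 0. Proposal D has the fewest and is eliminated.
Round 2: Proposal H 14, Proposal C 8, Proposal G 7, Proposal E 5. Proposal E has the fewest and is eliminated.
Round 3: Proposal H 14, Proposal C 13, Proposal G 7. Proposal G has the fewest and is eliminated.
Round 4: Proposal C 20, Proposal H 14. Proposal C has a majority.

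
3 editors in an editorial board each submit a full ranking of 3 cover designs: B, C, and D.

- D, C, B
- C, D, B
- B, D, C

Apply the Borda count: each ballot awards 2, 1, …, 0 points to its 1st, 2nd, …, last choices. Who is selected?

Borda scores:
  B: 0 + 0 + 2 = 2
  C: 1 + 2 + 0 = 3
  D: 2 + 1 + 1 = 4
D has the highest total.

D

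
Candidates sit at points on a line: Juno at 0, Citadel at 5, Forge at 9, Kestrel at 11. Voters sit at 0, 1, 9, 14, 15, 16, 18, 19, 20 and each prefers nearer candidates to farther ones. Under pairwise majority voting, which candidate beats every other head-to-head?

With single-peaked preferences on a line, the Condorcet winner is the candidate closest to the median voter.
The median voter (position 15) is closest to Kestrel at 11.
Check: Kestrel vs Citadel — voters closer to Kestrel: 7 of 9.

Kestrel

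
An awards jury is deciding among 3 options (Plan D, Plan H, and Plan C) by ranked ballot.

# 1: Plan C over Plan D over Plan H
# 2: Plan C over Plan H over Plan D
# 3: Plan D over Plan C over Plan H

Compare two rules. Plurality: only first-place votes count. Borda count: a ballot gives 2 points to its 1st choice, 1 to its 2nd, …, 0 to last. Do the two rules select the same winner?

Plurality first-place counts: Plan D 1, Plan H 0, Plan C 2 → Plan C.
Borda totals: Plan D 3, Plan H 1, Plan C 5 → Plan C.
The two rules agree on Plan C.

Yes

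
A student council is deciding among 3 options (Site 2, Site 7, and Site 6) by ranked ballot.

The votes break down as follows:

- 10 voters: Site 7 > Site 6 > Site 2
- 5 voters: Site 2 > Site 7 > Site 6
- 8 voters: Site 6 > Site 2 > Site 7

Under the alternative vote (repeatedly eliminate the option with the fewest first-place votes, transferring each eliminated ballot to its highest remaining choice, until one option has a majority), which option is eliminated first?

Site 2

Round 1: Site 7 10, Site 6 8, Site 2 5. Site 2 has the fewest and is eliminated.
Round 2: Site 7 15, Site 6 8. Site 7 has a majority.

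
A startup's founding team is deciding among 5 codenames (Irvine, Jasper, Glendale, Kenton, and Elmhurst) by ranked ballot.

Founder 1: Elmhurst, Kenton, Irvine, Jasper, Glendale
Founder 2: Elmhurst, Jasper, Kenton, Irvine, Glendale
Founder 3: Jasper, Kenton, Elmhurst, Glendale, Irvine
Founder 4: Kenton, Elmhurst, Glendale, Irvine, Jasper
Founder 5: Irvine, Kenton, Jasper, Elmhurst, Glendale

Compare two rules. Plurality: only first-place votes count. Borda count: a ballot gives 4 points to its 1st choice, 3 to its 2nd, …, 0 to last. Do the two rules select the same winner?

No

Plurality first-place counts: Irvine 1, Jasper 1, Glendale 0, Kenton 1, Elmhurst 2 → Elmhurst.
Borda totals: Irvine 8, Jasper 10, Glendale 3, Kenton 15, Elmhurst 14 → Kenton.
The two rules disagree: plurality picks Elmhurst, Borda picks Kenton.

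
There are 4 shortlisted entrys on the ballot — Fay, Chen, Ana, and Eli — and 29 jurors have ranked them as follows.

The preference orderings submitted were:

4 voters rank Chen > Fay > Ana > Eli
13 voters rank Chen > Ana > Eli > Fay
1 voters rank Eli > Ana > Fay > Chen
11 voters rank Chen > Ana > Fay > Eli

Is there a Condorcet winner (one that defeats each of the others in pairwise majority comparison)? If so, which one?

Chen

Head-to-head results (29 voters total):
Fay vs Chen: Chen wins 28–1.
Fay vs Ana: Ana wins 25–4.
Fay vs Eli: Fay wins 15–14.
Chen vs Ana: Chen wins 28–1.
Chen vs Eli: Chen wins 28–1.
Ana vs Eli: Ana wins 28–1.
Chen beats each rival — Fay (28–1), Ana (28–1), Eli (28–1) — so Chen is the Condorcet winner.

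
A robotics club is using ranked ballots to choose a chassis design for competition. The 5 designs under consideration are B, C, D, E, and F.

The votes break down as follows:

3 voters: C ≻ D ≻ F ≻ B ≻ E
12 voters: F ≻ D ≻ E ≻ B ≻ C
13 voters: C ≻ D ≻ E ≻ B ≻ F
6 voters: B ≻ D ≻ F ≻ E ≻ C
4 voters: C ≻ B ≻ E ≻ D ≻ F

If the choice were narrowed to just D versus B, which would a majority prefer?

D

Ballots ranking D above B: 3+12+13 = 28.
Ballots ranking B above D: 6+4 = 10.
D wins the head-to-head, 28–10.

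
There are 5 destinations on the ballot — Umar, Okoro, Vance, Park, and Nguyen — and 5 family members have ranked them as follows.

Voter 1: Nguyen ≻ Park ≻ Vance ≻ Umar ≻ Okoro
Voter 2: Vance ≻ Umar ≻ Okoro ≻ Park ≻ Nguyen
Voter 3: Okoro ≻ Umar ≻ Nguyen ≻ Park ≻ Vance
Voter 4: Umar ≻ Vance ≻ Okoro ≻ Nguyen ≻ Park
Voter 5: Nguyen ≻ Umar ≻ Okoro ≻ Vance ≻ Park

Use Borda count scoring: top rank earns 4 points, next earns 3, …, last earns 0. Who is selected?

Umar

Borda scores:
  Umar: 1 + 3 + 3 + 4 + 3 = 14
  Okoro: 0 + 2 + 4 + 2 + 2 = 10
  Vance: 2 + 4 + 0 + 3 + 1 = 10
  Park: 3 + 1 + 1 + 0 + 0 = 5
  Nguyen: 4 + 0 + 2 + 1 + 4 = 11
Umar has the highest total.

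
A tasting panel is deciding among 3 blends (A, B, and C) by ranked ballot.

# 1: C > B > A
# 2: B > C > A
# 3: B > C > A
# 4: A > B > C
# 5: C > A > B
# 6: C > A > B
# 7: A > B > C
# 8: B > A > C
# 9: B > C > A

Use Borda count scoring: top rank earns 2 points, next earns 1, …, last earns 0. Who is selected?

Borda scores:
  A: 0 + 0 + 0 + 2 + 1 + 1 + 2 + 1 + 0 = 7
  B: 1 + 2 + 2 + 1 + 0 + 0 + 1 + 2 + 2 = 11
  C: 2 + 1 + 1 + 0 + 2 + 2 + 0 + 0 + 1 = 9
B has the highest total.

B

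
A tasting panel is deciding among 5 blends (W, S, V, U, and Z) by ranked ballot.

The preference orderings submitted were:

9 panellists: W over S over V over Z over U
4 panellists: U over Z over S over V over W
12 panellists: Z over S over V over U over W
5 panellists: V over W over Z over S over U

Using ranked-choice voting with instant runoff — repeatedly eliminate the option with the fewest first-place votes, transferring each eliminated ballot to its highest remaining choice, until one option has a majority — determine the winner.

Z

Round 1: Z 12, W 9, V 5, U 4, S 0. S has the fewest and is eliminated.
Round 2: Z 12, W 9, V 5, U 4. U has the fewest and is eliminated.
Round 3: Z 16, W 9, V 5. Z has a majority.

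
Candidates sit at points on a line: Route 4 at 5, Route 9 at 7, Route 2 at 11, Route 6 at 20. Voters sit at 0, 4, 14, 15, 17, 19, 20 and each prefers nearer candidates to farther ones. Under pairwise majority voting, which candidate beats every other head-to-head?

Route 2

With single-peaked preferences on a line, the Condorcet winner is the candidate closest to the median voter.
The median voter (position 15) is closest to Route 2 at 11.
Check: Route 2 vs Route 6 — voters closer to Route 2: 4 of 7.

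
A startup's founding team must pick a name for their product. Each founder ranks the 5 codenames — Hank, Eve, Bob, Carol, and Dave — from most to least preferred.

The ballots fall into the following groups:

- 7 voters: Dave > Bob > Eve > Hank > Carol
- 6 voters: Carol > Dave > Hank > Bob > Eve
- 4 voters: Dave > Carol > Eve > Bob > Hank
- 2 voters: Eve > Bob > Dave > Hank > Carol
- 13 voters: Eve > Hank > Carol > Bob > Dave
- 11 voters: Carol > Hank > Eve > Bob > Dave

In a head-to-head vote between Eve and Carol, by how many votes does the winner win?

Ballots ranking Eve above Carol: 7+2+13 = 22.
Ballots ranking Carol above Eve: 6+4+11 = 21.
Eve wins 22–21, a margin of 1.

1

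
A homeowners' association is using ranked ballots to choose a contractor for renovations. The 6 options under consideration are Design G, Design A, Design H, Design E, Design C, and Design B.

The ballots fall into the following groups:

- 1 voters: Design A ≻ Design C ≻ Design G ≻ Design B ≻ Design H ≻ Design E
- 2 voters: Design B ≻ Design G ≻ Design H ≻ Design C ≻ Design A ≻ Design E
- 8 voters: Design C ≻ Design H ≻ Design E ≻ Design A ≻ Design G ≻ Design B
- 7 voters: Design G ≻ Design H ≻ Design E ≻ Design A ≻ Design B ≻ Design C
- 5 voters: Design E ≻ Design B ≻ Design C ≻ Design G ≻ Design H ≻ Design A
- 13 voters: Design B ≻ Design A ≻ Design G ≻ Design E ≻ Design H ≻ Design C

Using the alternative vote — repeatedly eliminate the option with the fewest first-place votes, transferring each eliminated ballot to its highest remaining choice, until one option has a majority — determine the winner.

Design B

Round 1: Design B 15, Design C 8, Design G 7, Design E 5, Design A 1, Design H 0. Design H has the fewest and is eliminated.
Round 2: Design B 15, Design C 8, Design G 7, Design E 5, Design A 1. Design A has the fewest and is eliminated.
Round 3: Design B 15, Design C 9, Design G 7, Design E 5. Design E has the fewest and is eliminated.
Round 4: Design B 20, Design C 9, Design G 7. Design B has a majority.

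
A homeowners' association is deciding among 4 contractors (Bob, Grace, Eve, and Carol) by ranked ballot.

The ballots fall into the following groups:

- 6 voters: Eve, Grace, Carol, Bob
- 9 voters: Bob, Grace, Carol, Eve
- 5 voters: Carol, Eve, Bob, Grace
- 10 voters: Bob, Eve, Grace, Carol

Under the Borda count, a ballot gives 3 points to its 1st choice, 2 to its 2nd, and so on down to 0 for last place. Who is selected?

Bob

Borda scores:
  Bob: 6·0 + 9·3 + 5·1 + 10·3 = 62
  Grace: 6·2 + 9·2 + 5·0 + 10·1 = 40
  Eve: 6·3 + 9·0 + 5·2 + 10·2 = 48
  Carol: 6·1 + 9·1 + 5·3 + 10·0 = 30
Bob has the highest total.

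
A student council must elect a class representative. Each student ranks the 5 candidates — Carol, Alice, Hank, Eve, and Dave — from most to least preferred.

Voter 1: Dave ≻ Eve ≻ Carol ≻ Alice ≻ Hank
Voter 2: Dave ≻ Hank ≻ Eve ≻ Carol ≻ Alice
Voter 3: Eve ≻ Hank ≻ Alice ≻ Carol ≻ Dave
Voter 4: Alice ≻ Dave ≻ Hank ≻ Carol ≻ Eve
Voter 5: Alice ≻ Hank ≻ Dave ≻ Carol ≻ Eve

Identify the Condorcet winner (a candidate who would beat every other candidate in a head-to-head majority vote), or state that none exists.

No Condorcet winner

Head-to-head results (5 voters total):
Carol vs Alice: Alice wins 3–2.
Carol vs Hank: Hank wins 4–1.
Carol vs Eve: Eve wins 3–2.
Carol vs Dave: Dave wins 4–1.
Alice vs Hank: Alice wins 3–2.
Alice vs Eve: Eve wins 3–2.
Alice vs Dave: Alice wins 3–2.
Hank vs Eve: Hank wins 3–2.
Hank vs Dave: Dave wins 3–2.
Eve vs Dave: Dave wins 4–1.
No candidate beats all others: Alice beats Hank beats Eve beats Alice, a majority cycle.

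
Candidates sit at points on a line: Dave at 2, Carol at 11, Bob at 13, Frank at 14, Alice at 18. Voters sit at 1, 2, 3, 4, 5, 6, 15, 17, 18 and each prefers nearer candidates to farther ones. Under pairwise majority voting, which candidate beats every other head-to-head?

With single-peaked preferences on a line, the Condorcet winner is the candidate closest to the median voter.
The median voter (position 5) is closest to Dave at 2.
Check: Dave vs Alice — voters closer to Dave: 6 of 9.

Dave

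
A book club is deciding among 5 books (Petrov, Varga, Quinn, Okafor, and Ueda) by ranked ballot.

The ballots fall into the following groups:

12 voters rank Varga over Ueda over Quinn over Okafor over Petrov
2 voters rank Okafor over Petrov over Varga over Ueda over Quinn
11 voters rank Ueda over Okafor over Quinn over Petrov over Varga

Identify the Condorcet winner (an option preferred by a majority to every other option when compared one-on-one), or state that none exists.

There is no Condorcet winner

Head-to-head results (25 voters total):
Petrov vs Varga: Petrov wins 13–12.
Petrov vs Quinn: Quinn wins 23–2.
Petrov vs Okafor: Okafor wins 25–0.
Petrov vs Ueda: Ueda wins 23–2.
Varga vs Quinn: Varga wins 14–11.
Varga vs Okafor: Okafor wins 13–12.
Varga vs Ueda: Varga wins 14–11.
Quinn vs Okafor: Okafor wins 13–12.
Quinn vs Ueda: Ueda wins 25–0.
Okafor vs Ueda: Ueda wins 23–2.
No candidate beats all others: Petrov beats Varga beats Quinn beats Petrov, a majority cycle.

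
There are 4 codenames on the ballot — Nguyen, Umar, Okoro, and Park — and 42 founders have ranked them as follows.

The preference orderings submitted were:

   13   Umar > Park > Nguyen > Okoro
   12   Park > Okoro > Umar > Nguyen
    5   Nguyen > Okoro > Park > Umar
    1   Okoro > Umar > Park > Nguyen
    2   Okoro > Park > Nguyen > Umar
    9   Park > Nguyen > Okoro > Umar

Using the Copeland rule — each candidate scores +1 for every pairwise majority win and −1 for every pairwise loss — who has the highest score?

Pairwise results:
  Nguyen vs Umar: Umar wins 26–16.
  Nguyen vs Okoro: Nguyen wins 27–15.
  Nguyen vs Park: Park wins 37–5.
  Umar vs Okoro: Okoro wins 29–13.
  Umar vs Park: Park wins 28–14.
  Okoro vs Park: Park wins 34–8.
Copeland scores (wins − losses):
  Nguyen: 1 − 2 = -1
  Umar: 1 − 2 = -1
  Okoro: 1 − 2 = -1
  Park: 3 − 0 = 3
Park has the best Copeland score.

Park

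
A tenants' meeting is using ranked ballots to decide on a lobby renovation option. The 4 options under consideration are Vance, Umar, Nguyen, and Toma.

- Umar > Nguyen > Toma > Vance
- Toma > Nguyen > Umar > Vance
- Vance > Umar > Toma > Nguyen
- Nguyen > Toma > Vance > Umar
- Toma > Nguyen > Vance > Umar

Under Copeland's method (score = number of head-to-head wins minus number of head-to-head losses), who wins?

Pairwise results:
  Vance vs Umar: Vance wins 3–2.
  Vance vs Nguyen: Nguyen wins 4–1.
  Vance vs Toma: Toma wins 4–1.
  Umar vs Nguyen: Nguyen wins 3–2.
  Umar vs Toma: Toma wins 3–2.
  Nguyen vs Toma: Toma wins 3–2.
Copeland scores (wins − losses):
  Vance: 1 − 2 = -1
  Umar: 0 − 3 = -3
  Nguyen: 2 − 1 = 1
  Toma: 3 − 0 = 3
Toma has the best Copeland score.

Toma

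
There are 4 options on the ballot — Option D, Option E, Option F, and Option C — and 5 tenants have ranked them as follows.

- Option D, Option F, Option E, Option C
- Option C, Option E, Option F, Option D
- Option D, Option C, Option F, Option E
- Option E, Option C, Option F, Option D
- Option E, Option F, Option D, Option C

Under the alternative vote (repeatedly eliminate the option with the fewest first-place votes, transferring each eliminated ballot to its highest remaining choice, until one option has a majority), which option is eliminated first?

Option F

Round 1: Option D 2, Option E 2, Option C 1, Option F 0. Option F has the fewest and is eliminated.
Round 2: Option D 2, Option E 2, Option C 1. Option C has the fewest and is eliminated.
Round 3: Option E 3, Option D 2. Option E has a majority.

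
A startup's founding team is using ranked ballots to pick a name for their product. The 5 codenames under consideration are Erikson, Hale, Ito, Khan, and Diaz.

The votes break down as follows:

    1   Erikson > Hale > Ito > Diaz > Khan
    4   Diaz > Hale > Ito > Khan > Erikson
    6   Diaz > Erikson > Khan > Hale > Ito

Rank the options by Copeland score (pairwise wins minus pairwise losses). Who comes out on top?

Pairwise results:
  Erikson vs Hale: Erikson wins 7–4.
  Erikson vs Ito: Erikson wins 7–4.
  Erikson vs Khan: Erikson wins 7–4.
  Erikson vs Diaz: Diaz wins 10–1.
  Hale vs Ito: Hale wins 11–0.
  Hale vs Khan: Khan wins 6–5.
  Hale vs Diaz: Diaz wins 10–1.
  Ito vs Khan: Khan wins 6–5.
  Ito vs Diaz: Diaz wins 10–1.
  Khan vs Diaz: Diaz wins 11–0.
Copeland scores (wins − losses):
  Erikson: 3 − 1 = 2
  Hale: 1 − 3 = -2
  Ito: 0 − 4 = -4
  Khan: 2 − 2 = 0
  Diaz: 4 − 0 = 4
Diaz has the best Copeland score.

Diaz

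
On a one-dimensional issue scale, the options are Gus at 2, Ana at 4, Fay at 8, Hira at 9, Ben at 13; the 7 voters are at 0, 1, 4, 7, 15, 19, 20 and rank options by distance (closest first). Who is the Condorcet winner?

With single-peaked preferences on a line, the Condorcet winner is the candidate closest to the median voter.
The median voter (position 7) is closest to Fay at 8.
Check: Fay vs Gus — voters closer to Fay: 4 of 7.

Fay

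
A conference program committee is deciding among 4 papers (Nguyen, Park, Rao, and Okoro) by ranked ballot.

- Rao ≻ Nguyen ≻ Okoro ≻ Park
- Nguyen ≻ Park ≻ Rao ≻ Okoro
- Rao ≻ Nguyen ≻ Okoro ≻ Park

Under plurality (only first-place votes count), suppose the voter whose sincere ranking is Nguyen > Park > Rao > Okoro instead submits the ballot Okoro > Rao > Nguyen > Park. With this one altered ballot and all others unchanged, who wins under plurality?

Rao

First-place totals with the altered ballot: Nguyen 0, Park 0, Rao 2, Okoro 1.
The winner is unchanged: still Rao.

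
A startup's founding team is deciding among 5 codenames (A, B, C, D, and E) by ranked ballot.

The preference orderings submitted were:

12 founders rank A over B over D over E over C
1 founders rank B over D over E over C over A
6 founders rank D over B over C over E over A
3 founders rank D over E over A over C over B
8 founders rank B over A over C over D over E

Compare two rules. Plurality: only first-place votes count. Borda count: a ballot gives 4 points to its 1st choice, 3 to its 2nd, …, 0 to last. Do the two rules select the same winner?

Plurality first-place counts: A 12, B 9, C 0, D 9, E 0 → A.
Borda totals: A 78, B 90, C 32, D 71, E 29 → B.
The two rules disagree: plurality picks A, Borda picks B.

No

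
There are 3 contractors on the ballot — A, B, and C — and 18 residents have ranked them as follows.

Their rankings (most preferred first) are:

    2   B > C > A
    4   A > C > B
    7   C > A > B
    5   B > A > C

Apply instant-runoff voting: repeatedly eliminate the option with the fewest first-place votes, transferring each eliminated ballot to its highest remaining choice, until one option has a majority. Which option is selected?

C

Round 1: B 7, C 7, A 4. A has the fewest and is eliminated.
Round 2: C 11, B 7. C has a majority.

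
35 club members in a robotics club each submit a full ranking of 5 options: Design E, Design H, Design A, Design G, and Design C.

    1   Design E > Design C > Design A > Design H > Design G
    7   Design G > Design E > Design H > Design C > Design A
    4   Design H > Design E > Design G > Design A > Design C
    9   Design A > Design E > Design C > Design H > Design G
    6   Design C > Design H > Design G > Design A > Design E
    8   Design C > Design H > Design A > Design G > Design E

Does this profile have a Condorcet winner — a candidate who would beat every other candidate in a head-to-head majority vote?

Head-to-head results (35 voters total):
Design E vs Design H: Design H wins 18–17.
Design E vs Design A: Design A wins 23–12.
Design E vs Design G: Design G wins 21–14.
Design E vs Design C: Design E wins 21–14.
Design H vs Design A: Design H wins 25–10.
Design H vs Design G: Design H wins 28–7.
Design H vs Design C: Design C wins 24–11.
Design A vs Design G: Design A wins 18–17.
Design A vs Design C: Design C wins 22–13.
Design G vs Design C: Design C wins 24–11.
No candidate beats all others: Design E beats Design C beats Design H beats Design E, a majority cycle.

No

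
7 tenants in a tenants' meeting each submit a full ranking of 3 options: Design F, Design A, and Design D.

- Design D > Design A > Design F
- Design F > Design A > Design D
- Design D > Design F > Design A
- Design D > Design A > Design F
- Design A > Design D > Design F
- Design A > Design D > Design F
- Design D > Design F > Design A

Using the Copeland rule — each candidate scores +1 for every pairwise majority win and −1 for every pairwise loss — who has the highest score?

Pairwise results:
  Design F vs Design A: Design A wins 4–3.
  Design F vs Design D: Design D wins 6–1.
  Design A vs Design D: Design D wins 4–3.
Copeland scores (wins − losses):
  Design F: 0 − 2 = -2
  Design A: 1 − 1 = 0
  Design D: 2 − 0 = 2
Design D has the best Copeland score.

Design D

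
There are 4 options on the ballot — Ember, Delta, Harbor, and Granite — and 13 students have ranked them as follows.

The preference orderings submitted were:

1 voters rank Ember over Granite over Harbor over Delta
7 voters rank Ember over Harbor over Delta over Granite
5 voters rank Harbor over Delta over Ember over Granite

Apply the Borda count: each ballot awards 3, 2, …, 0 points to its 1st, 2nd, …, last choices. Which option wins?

Harbor

Borda scores:
  Ember: 3 + 7·3 + 5·1 = 29
  Delta: 0 + 7·1 + 5·2 = 17
  Harbor: 1 + 7·2 + 5·3 = 30
  Granite: 2 + 7·0 + 5·0 = 2
Harbor has the highest total.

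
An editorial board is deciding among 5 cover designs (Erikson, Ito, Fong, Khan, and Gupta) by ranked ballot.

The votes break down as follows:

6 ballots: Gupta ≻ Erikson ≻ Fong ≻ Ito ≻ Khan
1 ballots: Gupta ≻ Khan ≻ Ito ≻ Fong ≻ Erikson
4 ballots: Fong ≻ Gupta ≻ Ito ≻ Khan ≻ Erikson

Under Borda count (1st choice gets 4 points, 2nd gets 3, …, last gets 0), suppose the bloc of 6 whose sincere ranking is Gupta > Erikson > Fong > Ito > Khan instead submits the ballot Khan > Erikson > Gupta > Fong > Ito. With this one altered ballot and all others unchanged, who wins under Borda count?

Borda totals with the altered ballot: Erikson 18, Ito 10, Fong 23, Khan 31, Gupta 28.
The switch changes the winner from Gupta to Khan.

Khan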